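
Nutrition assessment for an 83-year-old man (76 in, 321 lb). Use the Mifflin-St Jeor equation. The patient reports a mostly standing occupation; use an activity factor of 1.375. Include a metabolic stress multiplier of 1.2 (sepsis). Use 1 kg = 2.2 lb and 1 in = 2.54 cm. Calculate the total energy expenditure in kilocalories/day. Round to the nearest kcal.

Convert to metric: weight = 321 ÷ 2.2 = 145.9091 kg; height = 76 × 2.54 = 193.04 cm.
Mifflin-St Jeor (male): BMR = 10(145.9091) + 6.25(193.04) − 5(83) + 5 = 1459.0909 + 1206.5 − 415 + 5 = 2255.5909 kcal/day.
TEE = BMR × activity factor = 2255.5909 × 1.375 = 3101.4375 kcal/day.
Apply stress factor: 3101.4375 × 1.2 = 3721.725 kcal/day.

3722 kilocalories/day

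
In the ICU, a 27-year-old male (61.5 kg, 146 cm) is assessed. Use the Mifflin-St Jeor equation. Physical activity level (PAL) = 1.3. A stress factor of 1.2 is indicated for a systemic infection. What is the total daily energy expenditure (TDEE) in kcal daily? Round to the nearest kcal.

Mifflin-St Jeor (male): BMR = 10(61.5) + 6.25(146) − 5(27) + 5 = 615 + 912.5 − 135 + 5 = 1397.5 kcal/day.
TEE = BMR × activity factor = 1397.5 × 1.3 = 1816.75 kcal/day.
Apply stress factor: 1816.75 × 1.2 = 2180.1 kcal/day.

2180 kcal daily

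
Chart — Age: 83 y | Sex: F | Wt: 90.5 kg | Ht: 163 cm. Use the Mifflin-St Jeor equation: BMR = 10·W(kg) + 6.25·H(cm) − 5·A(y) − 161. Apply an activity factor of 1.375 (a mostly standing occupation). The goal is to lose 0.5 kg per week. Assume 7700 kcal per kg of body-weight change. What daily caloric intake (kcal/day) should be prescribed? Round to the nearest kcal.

1303 kcal/day

Mifflin-St Jeor (female): BMR = 10(90.5) + 6.25(163) − 5(83) − 161 = 905 + 1018.75 − 415 − 161 = 1347.75 kcal/day.
TEE = 1347.75 × 1.375 = 1853.1563 kcal/day.
Required daily deficit = 0.5 × 7700 ÷ 7 = 550 kcal/day.
Target intake = 1853.1563 − 550 = 1303.1563 kcal/day.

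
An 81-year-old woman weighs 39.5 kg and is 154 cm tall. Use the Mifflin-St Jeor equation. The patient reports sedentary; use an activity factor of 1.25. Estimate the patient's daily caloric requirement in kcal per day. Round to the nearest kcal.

989 kcal per day

Mifflin-St Jeor (female): BMR = 10(39.5) + 6.25(154) − 5(81) − 161 = 395 + 962.5 − 405 − 161 = 791.5 kcal/day.
TEE = BMR × activity factor = 791.5 × 1.25 = 989.375 kcal/day.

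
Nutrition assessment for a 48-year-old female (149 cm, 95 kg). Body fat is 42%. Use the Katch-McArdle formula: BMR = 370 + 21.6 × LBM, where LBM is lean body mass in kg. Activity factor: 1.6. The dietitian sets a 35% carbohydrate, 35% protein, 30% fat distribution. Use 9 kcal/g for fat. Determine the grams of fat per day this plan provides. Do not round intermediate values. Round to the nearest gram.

83 g/day

LBM = 95 × (1 − 0.42) = 55.1 kg. Katch-McArdle: BMR = 370 + 21.6 × 55.1 = 1560.16 kcal/day.
TEE = 1560.16 × 1.6 = 2496.256 kcal/day.
Fat energy = 30% × 2496.256 = 748.8768 kcal.
Fat = 748.8768 ÷ 9 kcal/g = 83.2085 g.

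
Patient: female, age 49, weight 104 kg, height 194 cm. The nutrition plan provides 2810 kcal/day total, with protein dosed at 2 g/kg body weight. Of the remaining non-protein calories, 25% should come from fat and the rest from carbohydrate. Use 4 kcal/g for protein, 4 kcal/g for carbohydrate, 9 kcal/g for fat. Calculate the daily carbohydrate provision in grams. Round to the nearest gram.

371 g/day

Protein = 2 × 104 = 208 g → 208 × 4 = 832 kcal.
Non-protein calories = 2810 − 832 = 1978 kcal.
Fat: 25% × 1978 = 494.5 kcal; carbohydrate: 1483.5 kcal.
Carbohydrate: 1483.5 kcal ÷ 4 kcal/g = 370.875 g.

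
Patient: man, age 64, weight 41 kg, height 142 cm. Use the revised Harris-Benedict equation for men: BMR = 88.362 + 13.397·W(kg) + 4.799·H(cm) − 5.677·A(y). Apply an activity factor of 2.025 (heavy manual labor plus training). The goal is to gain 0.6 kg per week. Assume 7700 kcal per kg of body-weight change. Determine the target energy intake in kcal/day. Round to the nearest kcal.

2595 kcal/day

Harris-Benedict: BMR = 88.362 + 13.397(41) + 4.799(142) − 5.677(64) = 955.769 kcal/day.
TEE = 955.769 × 2.025 = 1935.4322 kcal/day.
Required daily surplus = 0.6 × 7700 ÷ 7 = 660 kcal/day.
Target intake = 1935.4322 + 660 = 2595.4322 kcal/day.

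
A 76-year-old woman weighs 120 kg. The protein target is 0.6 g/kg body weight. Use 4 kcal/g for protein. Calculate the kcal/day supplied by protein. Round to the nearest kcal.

288 kcal/day

Protein = 0.6 g/kg × 120 kg = 72 g/day.
Protein energy = 72 g × 4 kcal/g = 288 kcal/day.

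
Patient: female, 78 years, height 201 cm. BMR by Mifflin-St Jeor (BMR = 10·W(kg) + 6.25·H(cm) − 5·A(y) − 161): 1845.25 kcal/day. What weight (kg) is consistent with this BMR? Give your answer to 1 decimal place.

114.0 kg

1845.25 = 10·W + 6.25(201) − 5(78) − 161
10·W = 1845.25 − 705.25 = 1140, so W = 114 kg.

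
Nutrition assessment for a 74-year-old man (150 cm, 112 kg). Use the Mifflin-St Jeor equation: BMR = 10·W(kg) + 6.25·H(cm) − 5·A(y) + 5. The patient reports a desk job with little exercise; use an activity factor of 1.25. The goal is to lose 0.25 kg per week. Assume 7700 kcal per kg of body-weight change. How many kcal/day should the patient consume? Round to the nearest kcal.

1841 kcal/day

Mifflin-St Jeor (male): BMR = 10(112) + 6.25(150) − 5(74) + 5 = 1120 + 937.5 − 370 + 5 = 1692.5 kcal/day.
TEE = 1692.5 × 1.25 = 2115.625 kcal/day.
Required daily deficit = 0.25 × 7700 ÷ 7 = 275 kcal/day.
Target intake = 2115.625 − 275 = 1840.625 kcal/day.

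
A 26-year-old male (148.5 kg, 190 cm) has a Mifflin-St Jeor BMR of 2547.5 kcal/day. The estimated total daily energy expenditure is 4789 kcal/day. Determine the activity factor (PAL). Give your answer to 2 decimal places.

1.88

Activity factor = TEE ÷ BMR = 4789 ÷ 2547.5 = 1.88.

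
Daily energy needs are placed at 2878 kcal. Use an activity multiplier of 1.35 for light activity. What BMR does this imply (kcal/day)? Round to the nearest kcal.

2132 kcal/day

BMR = TEE ÷ activity factor = 2878 ÷ 1.35 = 2131.8519 kcal/day.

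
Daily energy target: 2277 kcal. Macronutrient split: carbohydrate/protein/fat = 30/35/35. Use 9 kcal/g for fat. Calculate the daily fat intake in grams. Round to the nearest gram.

Fat energy = 35% × 2277 = 796.95 kcal.
At 9 kcal/g: 796.95 ÷ 9 = 88.55 g.

89 g/day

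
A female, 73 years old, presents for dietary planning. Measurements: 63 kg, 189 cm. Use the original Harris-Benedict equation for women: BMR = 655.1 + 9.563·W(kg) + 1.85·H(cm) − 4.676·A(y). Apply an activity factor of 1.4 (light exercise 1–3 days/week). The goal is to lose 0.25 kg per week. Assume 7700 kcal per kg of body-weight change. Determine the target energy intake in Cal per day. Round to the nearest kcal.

Harris-Benedict: BMR = 655.1 + 9.563(63) + 1.85(189) − 4.676(73) = 1265.871 kcal/day.
TEE = 1265.871 × 1.4 = 1772.2194 kcal/day.
Required daily deficit = 0.25 × 7700 ÷ 7 = 275 kcal/day.
Target intake = 1772.2194 − 275 = 1497.2194 kcal/day.

1497 Cal per day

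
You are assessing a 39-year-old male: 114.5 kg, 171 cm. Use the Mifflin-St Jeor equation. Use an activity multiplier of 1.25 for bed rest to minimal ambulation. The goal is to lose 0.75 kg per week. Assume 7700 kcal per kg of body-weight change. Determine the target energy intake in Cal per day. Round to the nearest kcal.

1705 Cal per day

Mifflin-St Jeor (male): BMR = 10(114.5) + 6.25(171) − 5(39) + 5 = 1145 + 1068.75 − 195 + 5 = 2023.75 kcal/day.
TEE = 2023.75 × 1.25 = 2529.6875 kcal/day.
Required daily deficit = 0.75 × 7700 ÷ 7 = 825 kcal/day.
Target intake = 2529.6875 − 825 = 1704.6875 kcal/day.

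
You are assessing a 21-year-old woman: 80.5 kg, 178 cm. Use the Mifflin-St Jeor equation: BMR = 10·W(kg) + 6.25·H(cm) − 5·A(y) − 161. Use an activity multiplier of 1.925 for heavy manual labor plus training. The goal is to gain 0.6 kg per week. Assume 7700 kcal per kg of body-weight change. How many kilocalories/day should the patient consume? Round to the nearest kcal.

3839 kilocalories/day

Mifflin-St Jeor (female): BMR = 10(80.5) + 6.25(178) − 5(21) − 161 = 805 + 1112.5 − 105 − 161 = 1651.5 kcal/day.
TEE = 1651.5 × 1.925 = 3179.1375 kcal/day.
Required daily surplus = 0.6 × 7700 ÷ 7 = 660 kcal/day.
Target intake = 3179.1375 + 660 = 3839.1375 kcal/day.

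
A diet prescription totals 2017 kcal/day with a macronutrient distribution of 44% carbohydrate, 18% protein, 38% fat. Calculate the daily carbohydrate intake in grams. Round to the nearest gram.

Carbohydrate energy = 44% × 2017 = 887.48 kcal.
At 4 kcal/g: 887.48 ÷ 4 = 221.87 g.

222 g/day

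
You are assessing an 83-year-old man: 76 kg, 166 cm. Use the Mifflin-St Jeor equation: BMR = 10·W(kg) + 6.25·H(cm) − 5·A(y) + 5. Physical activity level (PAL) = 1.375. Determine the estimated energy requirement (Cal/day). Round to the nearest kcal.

1908 Cal/day

Mifflin-St Jeor (male): BMR = 10(76) + 6.25(166) − 5(83) + 5 = 760 + 1037.5 − 415 + 5 = 1387.5 kcal/day.
TEE = BMR × activity factor = 1387.5 × 1.375 = 1907.8125 kcal/day.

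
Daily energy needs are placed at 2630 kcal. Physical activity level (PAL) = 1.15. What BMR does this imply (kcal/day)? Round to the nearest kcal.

2287 kcal/day

BMR = TEE ÷ activity factor = 2630 ÷ 1.15 = 2286.9565 kcal/day.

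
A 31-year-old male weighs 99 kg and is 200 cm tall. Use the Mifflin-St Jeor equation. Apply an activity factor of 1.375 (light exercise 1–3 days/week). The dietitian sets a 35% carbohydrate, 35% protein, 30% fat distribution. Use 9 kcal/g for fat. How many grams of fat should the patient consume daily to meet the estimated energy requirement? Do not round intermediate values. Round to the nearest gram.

Mifflin-St Jeor (male): BMR = 10(99) + 6.25(200) − 5(31) + 5 = 990 + 1250 − 155 + 5 = 2090 kcal/day.
TEE = 2090 × 1.375 = 2873.75 kcal/day.
Fat energy = 30% × 2873.75 = 862.125 kcal.
Fat = 862.125 ÷ 9 kcal/g = 95.7917 g.

96 g/day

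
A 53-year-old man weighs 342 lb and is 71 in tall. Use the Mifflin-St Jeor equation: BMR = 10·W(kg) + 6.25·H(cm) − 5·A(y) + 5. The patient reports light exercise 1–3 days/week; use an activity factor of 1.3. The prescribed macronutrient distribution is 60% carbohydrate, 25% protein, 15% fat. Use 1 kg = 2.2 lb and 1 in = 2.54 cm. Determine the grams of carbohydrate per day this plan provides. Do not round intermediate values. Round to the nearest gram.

472 g/day

Convert to metric: weight = 342 ÷ 2.2 = 155.4545 kg; height = 71 × 2.54 = 180.34 cm.
Mifflin-St Jeor (male): BMR = 10(155.4545) + 6.25(180.34) − 5(53) + 5 = 1554.5455 + 1127.125 − 265 + 5 = 2421.6705 kcal/day.
TEE = 2421.6705 × 1.3 = 3148.1716 kcal/day.
Carbohydrate energy = 60% × 3148.1716 = 1888.903 kcal.
Carbohydrate = 1888.903 ÷ 4 kcal/g = 472.2257 g.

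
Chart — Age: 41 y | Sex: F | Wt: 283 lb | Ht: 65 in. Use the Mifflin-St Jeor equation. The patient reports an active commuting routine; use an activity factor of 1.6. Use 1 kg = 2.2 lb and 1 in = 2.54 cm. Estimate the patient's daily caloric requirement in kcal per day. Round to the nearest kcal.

Convert to metric: weight = 283 ÷ 2.2 = 128.6364 kg; height = 65 × 2.54 = 165.1 cm.
Mifflin-St Jeor (female): BMR = 10(128.6364) + 6.25(165.1) − 5(41) − 161 = 1286.3636 + 1031.875 − 205 − 161 = 1952.2386 kcal/day.
TEE = BMR × activity factor = 1952.2386 × 1.6 = 3123.5818 kcal/day.

3124 kcal per day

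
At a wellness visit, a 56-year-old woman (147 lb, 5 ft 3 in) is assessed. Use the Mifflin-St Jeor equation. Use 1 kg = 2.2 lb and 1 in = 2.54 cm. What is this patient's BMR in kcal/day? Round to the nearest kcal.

1227 kcal/day

Convert to metric: weight = 147 ÷ 2.2 = 66.8182 kg; height = (5×12 + 3) × 2.54 = 63 × 2.54 = 160.02 cm.
Mifflin-St Jeor (female): BMR = 10(66.8182) + 6.25(160.02) − 5(56) − 161 = 668.1818 + 1000.125 − 280 − 161 = 1227.3068 kcal/day.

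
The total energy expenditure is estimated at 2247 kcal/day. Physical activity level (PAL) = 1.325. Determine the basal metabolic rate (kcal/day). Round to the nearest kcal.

1696 kcal/day

BMR = TEE ÷ activity factor = 2247 ÷ 1.325 = 1695.8491 kcal/day.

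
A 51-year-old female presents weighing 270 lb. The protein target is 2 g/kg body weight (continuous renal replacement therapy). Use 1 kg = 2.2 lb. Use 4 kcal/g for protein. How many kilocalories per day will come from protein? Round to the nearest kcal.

Weight in kg = 270 ÷ 2.2 = 122.7273 kg.
Protein = 2 g/kg × 122.7273 kg = 245.4545 g/day.
Protein energy = 245.4545 g × 4 kcal/g = 981.8182 kcal/day.

982 kcal/day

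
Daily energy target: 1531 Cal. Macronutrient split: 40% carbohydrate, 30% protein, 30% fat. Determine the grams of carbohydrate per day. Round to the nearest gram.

Carbohydrate energy = 40% × 1531 = 612.4 kcal.
At 4 kcal/g: 612.4 ÷ 4 = 153.1 g.

153 g/day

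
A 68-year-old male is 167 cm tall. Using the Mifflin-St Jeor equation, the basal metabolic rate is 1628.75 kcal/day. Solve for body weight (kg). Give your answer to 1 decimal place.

1628.75 = 10·W + 6.25(167) − 5(68) + 5
10·W = 1628.75 − 708.75 = 920, so W = 92 kg.

92.0 kg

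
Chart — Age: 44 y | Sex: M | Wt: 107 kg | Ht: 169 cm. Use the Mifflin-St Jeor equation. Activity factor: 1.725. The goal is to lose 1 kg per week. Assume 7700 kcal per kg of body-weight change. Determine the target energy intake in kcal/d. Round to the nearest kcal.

2197 kcal/d

Mifflin-St Jeor (male): BMR = 10(107) + 6.25(169) − 5(44) + 5 = 1070 + 1056.25 − 220 + 5 = 1911.25 kcal/day.
TEE = 1911.25 × 1.725 = 3296.9063 kcal/day.
Required daily deficit = 1 × 7700 ÷ 7 = 1100 kcal/day.
Target intake = 3296.9063 − 1100 = 2196.9063 kcal/day.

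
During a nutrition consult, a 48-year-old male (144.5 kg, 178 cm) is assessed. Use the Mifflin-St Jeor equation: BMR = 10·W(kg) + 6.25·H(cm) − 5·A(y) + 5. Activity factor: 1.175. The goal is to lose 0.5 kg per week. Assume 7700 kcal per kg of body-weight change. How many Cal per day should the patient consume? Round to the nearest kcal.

Mifflin-St Jeor (male): BMR = 10(144.5) + 6.25(178) − 5(48) + 5 = 1445 + 1112.5 − 240 + 5 = 2322.5 kcal/day.
TEE = 2322.5 × 1.175 = 2728.9375 kcal/day.
Required daily deficit = 0.5 × 7700 ÷ 7 = 550 kcal/day.
Target intake = 2728.9375 − 550 = 2178.9375 kcal/day.

2179 Cal per day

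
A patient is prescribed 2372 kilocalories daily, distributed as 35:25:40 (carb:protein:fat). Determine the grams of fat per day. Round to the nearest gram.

Fat energy = 40% × 2372 = 948.8 kcal.
At 9 kcal/g: 948.8 ÷ 9 = 105.4222 g.

105 g/day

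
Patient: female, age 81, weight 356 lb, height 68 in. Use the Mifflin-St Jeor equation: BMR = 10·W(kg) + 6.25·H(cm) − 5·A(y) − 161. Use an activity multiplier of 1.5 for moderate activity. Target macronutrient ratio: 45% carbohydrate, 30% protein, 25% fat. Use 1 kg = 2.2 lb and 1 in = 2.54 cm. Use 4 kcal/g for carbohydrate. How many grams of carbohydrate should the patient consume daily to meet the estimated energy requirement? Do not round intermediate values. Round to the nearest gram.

360 g/day

Convert to metric: weight = 356 ÷ 2.2 = 161.8182 kg; height = 68 × 2.54 = 172.72 cm.
Mifflin-St Jeor (female): BMR = 10(161.8182) + 6.25(172.72) − 5(81) − 161 = 1618.1818 + 1079.5 − 405 − 161 = 2131.6818 kcal/day.
TEE = 2131.6818 × 1.5 = 3197.5227 kcal/day.
Carbohydrate energy = 45% × 3197.5227 = 1438.8852 kcal.
Carbohydrate = 1438.8852 ÷ 4 kcal/g = 359.7213 g.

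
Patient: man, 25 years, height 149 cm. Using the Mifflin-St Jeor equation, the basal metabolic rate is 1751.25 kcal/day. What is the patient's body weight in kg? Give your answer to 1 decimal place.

94.0 kg

1751.25 = 10·W + 6.25(149) − 5(25) + 5
10·W = 1751.25 − 811.25 = 940, so W = 94 kg.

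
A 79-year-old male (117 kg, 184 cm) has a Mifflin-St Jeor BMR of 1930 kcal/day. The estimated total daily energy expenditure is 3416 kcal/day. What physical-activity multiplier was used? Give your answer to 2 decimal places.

Activity factor = TEE ÷ BMR = 3416 ÷ 1930 = 1.77.

1.77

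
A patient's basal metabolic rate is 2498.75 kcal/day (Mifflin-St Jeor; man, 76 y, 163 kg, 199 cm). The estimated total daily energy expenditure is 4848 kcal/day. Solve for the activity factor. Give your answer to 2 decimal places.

Activity factor = TEE ÷ BMR = 4848 ÷ 2498.75 = 1.94.

1.94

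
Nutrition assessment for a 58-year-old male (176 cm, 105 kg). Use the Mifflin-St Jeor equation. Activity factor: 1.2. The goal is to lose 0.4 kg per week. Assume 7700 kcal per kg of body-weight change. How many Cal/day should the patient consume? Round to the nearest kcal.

Mifflin-St Jeor (male): BMR = 10(105) + 6.25(176) − 5(58) + 5 = 1050 + 1100 − 290 + 5 = 1865 kcal/day.
TEE = 1865 × 1.2 = 2238 kcal/day.
Required daily deficit = 0.4 × 7700 ÷ 7 = 440 kcal/day.
Target intake = 2238 − 440 = 1798 kcal/day.

1798 Cal/day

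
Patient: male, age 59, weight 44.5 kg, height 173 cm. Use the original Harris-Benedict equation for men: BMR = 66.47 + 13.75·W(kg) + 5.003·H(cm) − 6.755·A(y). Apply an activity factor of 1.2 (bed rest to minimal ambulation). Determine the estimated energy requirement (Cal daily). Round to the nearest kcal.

Harris-Benedict: BMR = 66.47 + 13.75(44.5) + 5.003(173) − 6.755(59) = 1145.319 kcal/day.
TEE = BMR × activity factor = 1145.319 × 1.2 = 1374.3828 kcal/day.

1374 Cal daily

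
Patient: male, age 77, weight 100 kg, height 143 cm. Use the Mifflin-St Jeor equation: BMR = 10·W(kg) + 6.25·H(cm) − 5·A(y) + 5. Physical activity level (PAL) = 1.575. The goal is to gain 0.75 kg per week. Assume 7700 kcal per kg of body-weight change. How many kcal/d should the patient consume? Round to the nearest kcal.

3209 kcal/d

Mifflin-St Jeor (male): BMR = 10(100) + 6.25(143) − 5(77) + 5 = 1000 + 893.75 − 385 + 5 = 1513.75 kcal/day.
TEE = 1513.75 × 1.575 = 2384.1563 kcal/day.
Required daily surplus = 0.75 × 7700 ÷ 7 = 825 kcal/day.
Target intake = 2384.1563 + 825 = 3209.1563 kcal/day.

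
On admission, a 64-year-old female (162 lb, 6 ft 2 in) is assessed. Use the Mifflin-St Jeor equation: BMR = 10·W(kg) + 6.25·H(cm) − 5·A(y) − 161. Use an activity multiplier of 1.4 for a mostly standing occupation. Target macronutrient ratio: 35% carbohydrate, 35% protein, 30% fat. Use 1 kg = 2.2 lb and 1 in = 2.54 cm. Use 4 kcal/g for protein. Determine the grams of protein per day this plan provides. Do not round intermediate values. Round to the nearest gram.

Convert to metric: weight = 162 ÷ 2.2 = 73.6364 kg; height = (6×12 + 2) × 2.54 = 74 × 2.54 = 187.96 cm.
Mifflin-St Jeor (female): BMR = 10(73.6364) + 6.25(187.96) − 5(64) − 161 = 736.3636 + 1174.75 − 320 − 161 = 1430.1136 kcal/day.
TEE = 1430.1136 × 1.4 = 2002.1591 kcal/day.
Protein energy = 35% × 2002.1591 = 700.7557 kcal.
Protein = 700.7557 ÷ 4 kcal/g = 175.1889 g.

175 g/day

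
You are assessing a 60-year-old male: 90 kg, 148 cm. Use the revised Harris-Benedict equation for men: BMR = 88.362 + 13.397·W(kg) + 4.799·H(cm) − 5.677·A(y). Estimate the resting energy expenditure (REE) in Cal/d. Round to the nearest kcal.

1664 Cal/d

Harris-Benedict: BMR = 88.362 + 13.397(90) + 4.799(148) − 5.677(60) = 1663.724 kcal/day.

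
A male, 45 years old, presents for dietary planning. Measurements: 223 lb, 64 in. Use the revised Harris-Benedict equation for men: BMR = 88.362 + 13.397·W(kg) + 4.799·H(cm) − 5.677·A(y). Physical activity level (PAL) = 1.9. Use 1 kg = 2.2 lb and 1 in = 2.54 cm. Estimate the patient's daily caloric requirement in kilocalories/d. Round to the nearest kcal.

3745 kilocalories/d

Convert to metric: weight = 223 ÷ 2.2 = 101.3636 kg; height = 64 × 2.54 = 162.56 cm.
Harris-Benedict: BMR = 88.362 + 13.397(101.3636) + 4.799(162.56) − 5.677(45) = 1970.9911 kcal/day.
TEE = BMR × activity factor = 1970.9911 × 1.9 = 3744.883 kcal/day.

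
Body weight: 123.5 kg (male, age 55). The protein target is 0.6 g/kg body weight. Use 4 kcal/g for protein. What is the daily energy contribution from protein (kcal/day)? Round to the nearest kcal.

Protein = 0.6 g/kg × 123.5 kg = 74.1 g/day.
Protein energy = 74.1 g × 4 kcal/g = 296.4 kcal/day.

296 kcal/day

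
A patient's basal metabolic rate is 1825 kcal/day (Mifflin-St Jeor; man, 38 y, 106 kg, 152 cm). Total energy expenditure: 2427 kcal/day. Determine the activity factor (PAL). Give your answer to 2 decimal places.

1.33

Activity factor = TEE ÷ BMR = 2427 ÷ 1825 = 1.33.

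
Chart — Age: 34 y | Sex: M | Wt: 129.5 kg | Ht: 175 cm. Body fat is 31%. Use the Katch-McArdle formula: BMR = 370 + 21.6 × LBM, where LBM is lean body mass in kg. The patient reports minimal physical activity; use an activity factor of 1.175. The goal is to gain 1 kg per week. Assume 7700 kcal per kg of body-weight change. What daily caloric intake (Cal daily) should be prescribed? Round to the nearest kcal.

3803 Cal daily

LBM = 129.5 × (1 − 0.31) = 89.355 kg. Katch-McArdle: BMR = 370 + 21.6 × 89.355 = 2300.068 kcal/day.
TEE = 2300.068 × 1.175 = 2702.5799 kcal/day.
Required daily surplus = 1 × 7700 ÷ 7 = 1100 kcal/day.
Target intake = 2702.5799 + 1100 = 3802.5799 kcal/day.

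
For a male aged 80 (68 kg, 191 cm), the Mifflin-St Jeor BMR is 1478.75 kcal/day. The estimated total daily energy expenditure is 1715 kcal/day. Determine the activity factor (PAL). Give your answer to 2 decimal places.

1.16

Activity factor = TEE ÷ BMR = 1715 ÷ 1478.75 = 1.16.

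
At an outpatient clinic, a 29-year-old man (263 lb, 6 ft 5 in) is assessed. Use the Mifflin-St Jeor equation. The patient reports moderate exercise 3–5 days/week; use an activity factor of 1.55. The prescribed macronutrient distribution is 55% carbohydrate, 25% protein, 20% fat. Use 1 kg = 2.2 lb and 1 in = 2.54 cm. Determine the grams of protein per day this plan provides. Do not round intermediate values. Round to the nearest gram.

221 g/day

Convert to metric: weight = 263 ÷ 2.2 = 119.5455 kg; height = (6×12 + 5) × 2.54 = 77 × 2.54 = 195.58 cm.
Mifflin-St Jeor (male): BMR = 10(119.5455) + 6.25(195.58) − 5(29) + 5 = 1195.4545 + 1222.375 − 145 + 5 = 2277.8295 kcal/day.
TEE = 2277.8295 × 1.55 = 3530.6358 kcal/day.
Protein energy = 25% × 3530.6358 = 882.6589 kcal.
Protein = 882.6589 ÷ 4 kcal/g = 220.6647 g.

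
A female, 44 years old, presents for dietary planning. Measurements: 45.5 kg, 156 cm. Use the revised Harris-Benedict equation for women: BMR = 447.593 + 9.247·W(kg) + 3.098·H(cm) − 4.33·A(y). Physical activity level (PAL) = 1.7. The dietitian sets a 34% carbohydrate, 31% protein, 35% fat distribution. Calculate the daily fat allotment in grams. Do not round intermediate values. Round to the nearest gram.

Harris-Benedict: BMR = 447.593 + 9.247(45.5) + 3.098(156) − 4.33(44) = 1161.0995 kcal/day.
TEE = 1161.0995 × 1.7 = 1973.8692 kcal/day.
Fat energy = 35% × 1973.8692 = 690.8542 kcal.
Fat = 690.8542 ÷ 9 kcal/g = 76.7616 g.

77 g/day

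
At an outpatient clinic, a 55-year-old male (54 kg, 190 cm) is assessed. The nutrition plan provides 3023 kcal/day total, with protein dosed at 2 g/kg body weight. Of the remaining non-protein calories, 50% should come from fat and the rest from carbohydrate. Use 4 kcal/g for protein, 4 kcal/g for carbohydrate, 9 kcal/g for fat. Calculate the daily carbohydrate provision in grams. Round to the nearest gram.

Protein = 2 × 54 = 108 g → 108 × 4 = 432 kcal.
Non-protein calories = 3023 − 432 = 2591 kcal.
Fat: 50% × 2591 = 1295.5 kcal; carbohydrate: 1295.5 kcal.
Carbohydrate: 1295.5 kcal ÷ 4 kcal/g = 323.875 g.

324 g/day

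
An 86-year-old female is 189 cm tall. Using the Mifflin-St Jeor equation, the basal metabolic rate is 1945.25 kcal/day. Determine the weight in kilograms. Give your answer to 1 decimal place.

135.5 kg

1945.25 = 10·W + 6.25(189) − 5(86) − 161
10·W = 1945.25 − 590.25 = 1355, so W = 135.5 kg.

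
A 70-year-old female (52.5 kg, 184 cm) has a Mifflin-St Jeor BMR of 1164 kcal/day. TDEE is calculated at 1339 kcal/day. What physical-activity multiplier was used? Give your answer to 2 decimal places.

Activity factor = TEE ÷ BMR = 1339 ÷ 1164 = 1.15.

1.15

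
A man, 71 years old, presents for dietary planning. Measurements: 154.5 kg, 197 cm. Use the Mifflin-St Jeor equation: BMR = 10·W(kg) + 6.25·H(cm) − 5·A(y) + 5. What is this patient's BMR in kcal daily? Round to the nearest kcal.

Mifflin-St Jeor (male): BMR = 10(154.5) + 6.25(197) − 5(71) + 5 = 1545 + 1231.25 − 355 + 5 = 2426.25 kcal/day.

2426 kcal daily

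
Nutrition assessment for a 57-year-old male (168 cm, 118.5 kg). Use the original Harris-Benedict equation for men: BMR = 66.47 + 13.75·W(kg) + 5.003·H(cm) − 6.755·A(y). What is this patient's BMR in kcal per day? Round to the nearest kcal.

2151 kcal per day

Harris-Benedict: BMR = 66.47 + 13.75(118.5) + 5.003(168) − 6.755(57) = 2151.314 kcal/day.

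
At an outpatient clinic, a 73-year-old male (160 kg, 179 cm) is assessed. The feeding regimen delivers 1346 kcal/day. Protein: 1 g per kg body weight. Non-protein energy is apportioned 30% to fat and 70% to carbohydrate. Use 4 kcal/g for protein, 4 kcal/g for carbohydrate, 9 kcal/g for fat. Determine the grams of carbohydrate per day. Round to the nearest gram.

124 g/day

Protein = 1 × 160 = 160 g → 160 × 4 = 640 kcal.
Non-protein calories = 1346 − 640 = 706 kcal.
Fat: 30% × 706 = 211.8 kcal; carbohydrate: 494.2 kcal.
Carbohydrate: 494.2 kcal ÷ 4 kcal/g = 123.55 g.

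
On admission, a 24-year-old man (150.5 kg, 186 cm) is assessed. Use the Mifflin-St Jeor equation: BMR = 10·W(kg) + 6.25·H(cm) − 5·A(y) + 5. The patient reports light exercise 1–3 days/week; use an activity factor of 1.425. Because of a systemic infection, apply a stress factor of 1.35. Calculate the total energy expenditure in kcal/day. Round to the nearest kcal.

Mifflin-St Jeor (male): BMR = 10(150.5) + 6.25(186) − 5(24) + 5 = 1505 + 1162.5 − 120 + 5 = 2552.5 kcal/day.
TEE = BMR × activity factor = 2552.5 × 1.425 = 3637.3125 kcal/day.
Apply stress factor: 3637.3125 × 1.35 = 4910.3719 kcal/day.

4910 kcal/day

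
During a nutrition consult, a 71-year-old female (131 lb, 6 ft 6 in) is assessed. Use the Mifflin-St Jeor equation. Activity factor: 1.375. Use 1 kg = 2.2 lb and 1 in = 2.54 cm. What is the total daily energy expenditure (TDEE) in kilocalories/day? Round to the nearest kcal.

1812 kilocalories/day

Convert to metric: weight = 131 ÷ 2.2 = 59.5455 kg; height = (6×12 + 6) × 2.54 = 78 × 2.54 = 198.12 cm.
Mifflin-St Jeor (female): BMR = 10(59.5455) + 6.25(198.12) − 5(71) − 161 = 595.4545 + 1238.25 − 355 − 161 = 1317.7045 kcal/day.
TEE = BMR × activity factor = 1317.7045 × 1.375 = 1811.8438 kcal/day.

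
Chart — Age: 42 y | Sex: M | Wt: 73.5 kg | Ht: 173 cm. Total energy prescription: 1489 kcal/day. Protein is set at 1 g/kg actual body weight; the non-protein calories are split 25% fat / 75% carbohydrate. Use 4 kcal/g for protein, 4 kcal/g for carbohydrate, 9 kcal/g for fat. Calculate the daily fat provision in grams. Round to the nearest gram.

Protein = 1 × 73.5 = 73.5 g → 73.5 × 4 = 294 kcal.
Non-protein calories = 1489 − 294 = 1195 kcal.
Fat: 25% × 1195 = 298.75 kcal; carbohydrate: 896.25 kcal.
Fat: 298.75 kcal ÷ 9 kcal/g = 33.1944 g.

33 g/day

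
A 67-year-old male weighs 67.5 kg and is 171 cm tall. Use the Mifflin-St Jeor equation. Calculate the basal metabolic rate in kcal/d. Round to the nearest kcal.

1414 kcal/d

Mifflin-St Jeor (male): BMR = 10(67.5) + 6.25(171) − 5(67) + 5 = 675 + 1068.75 − 335 + 5 = 1413.75 kcal/day.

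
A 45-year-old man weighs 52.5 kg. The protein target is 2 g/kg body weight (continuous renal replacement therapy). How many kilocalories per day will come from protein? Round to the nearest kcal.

420 kcal/day

Protein = 2 g/kg × 52.5 kg = 105 g/day.
Protein energy = 105 g × 4 kcal/g = 420 kcal/day.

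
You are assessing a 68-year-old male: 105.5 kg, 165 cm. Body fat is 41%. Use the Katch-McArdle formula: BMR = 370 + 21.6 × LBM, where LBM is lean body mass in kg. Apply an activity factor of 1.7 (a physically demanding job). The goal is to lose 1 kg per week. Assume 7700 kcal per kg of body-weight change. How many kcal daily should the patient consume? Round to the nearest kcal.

1815 kcal daily

LBM = 105.5 × (1 − 0.41) = 62.245 kg. Katch-McArdle: BMR = 370 + 21.6 × 62.245 = 1714.492 kcal/day.
TEE = 1714.492 × 1.7 = 2914.6364 kcal/day.
Required daily deficit = 1 × 7700 ÷ 7 = 1100 kcal/day.
Target intake = 2914.6364 − 1100 = 1814.6364 kcal/day.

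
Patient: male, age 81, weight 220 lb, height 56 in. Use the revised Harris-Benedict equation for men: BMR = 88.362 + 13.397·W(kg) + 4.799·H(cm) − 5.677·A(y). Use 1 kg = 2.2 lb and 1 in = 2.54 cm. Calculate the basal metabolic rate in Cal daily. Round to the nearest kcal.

1651 Cal daily

Convert to metric: weight = 220 ÷ 2.2 = 100 kg; height = 56 × 2.54 = 142.24 cm.
Harris-Benedict: BMR = 88.362 + 13.397(100) + 4.799(142.24) − 5.677(81) = 1650.8348 kcal/day.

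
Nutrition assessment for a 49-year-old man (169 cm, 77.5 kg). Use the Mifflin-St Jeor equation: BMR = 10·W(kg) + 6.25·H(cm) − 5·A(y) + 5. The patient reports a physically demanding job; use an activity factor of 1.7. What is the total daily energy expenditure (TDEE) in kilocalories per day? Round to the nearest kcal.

2705 kilocalories per day

Mifflin-St Jeor (male): BMR = 10(77.5) + 6.25(169) − 5(49) + 5 = 775 + 1056.25 − 245 + 5 = 1591.25 kcal/day.
TEE = BMR × activity factor = 1591.25 × 1.7 = 2705.125 kcal/day.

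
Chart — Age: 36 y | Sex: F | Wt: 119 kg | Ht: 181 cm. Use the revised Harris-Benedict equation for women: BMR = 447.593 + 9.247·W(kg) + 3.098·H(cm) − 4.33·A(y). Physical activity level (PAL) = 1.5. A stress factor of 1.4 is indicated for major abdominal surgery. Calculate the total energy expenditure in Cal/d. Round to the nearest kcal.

4101 Cal/d

Harris-Benedict: BMR = 447.593 + 9.247(119) + 3.098(181) − 4.33(36) = 1952.844 kcal/day.
TEE = BMR × activity factor = 1952.844 × 1.5 = 2929.266 kcal/day.
Apply stress factor: 2929.266 × 1.4 = 4100.9724 kcal/day.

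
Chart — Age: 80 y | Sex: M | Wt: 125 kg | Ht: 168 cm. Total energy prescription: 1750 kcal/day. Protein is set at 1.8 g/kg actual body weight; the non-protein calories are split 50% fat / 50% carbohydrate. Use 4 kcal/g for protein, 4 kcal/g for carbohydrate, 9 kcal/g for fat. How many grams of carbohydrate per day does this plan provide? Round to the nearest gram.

Protein = 1.8 × 125 = 225 g → 225 × 4 = 900 kcal.
Non-protein calories = 1750 − 900 = 850 kcal.
Fat: 50% × 850 = 425 kcal; carbohydrate: 425 kcal.
Carbohydrate: 425 kcal ÷ 4 kcal/g = 106.25 g.

106 g/day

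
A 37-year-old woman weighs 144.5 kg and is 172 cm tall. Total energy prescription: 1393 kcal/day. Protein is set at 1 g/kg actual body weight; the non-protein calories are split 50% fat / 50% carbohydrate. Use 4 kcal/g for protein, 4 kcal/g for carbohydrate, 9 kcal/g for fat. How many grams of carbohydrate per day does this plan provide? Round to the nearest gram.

Protein = 1 × 144.5 = 144.5 g → 144.5 × 4 = 578 kcal.
Non-protein calories = 1393 − 578 = 815 kcal.
Fat: 50% × 815 = 407.5 kcal; carbohydrate: 407.5 kcal.
Carbohydrate: 407.5 kcal ÷ 4 kcal/g = 101.875 g.

102 g/day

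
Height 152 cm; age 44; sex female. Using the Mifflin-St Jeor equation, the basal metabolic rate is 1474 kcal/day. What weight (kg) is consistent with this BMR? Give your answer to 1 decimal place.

90.5 kg

1474 = 10·W + 6.25(152) − 5(44) − 161
10·W = 1474 − 569 = 905, so W = 90.5 kg.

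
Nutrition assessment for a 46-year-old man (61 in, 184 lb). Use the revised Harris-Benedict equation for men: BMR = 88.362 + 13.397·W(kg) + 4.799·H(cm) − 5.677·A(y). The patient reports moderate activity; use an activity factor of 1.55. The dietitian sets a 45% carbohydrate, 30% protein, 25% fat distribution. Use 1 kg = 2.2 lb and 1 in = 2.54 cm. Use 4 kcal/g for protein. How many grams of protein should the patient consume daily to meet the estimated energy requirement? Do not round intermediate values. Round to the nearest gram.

Convert to metric: weight = 184 ÷ 2.2 = 83.6364 kg; height = 61 × 2.54 = 154.94 cm.
Harris-Benedict: BMR = 88.362 + 13.397(83.6364) + 4.799(154.94) − 5.677(46) = 1691.2534 kcal/day.
TEE = 1691.2534 × 1.55 = 2621.4428 kcal/day.
Protein energy = 30% × 2621.4428 = 786.4328 kcal.
Protein = 786.4328 ÷ 4 kcal/g = 196.6082 g.

197 g/day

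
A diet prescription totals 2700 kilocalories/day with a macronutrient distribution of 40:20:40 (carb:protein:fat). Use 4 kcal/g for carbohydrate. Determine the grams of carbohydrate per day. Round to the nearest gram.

270 g/day

Carbohydrate energy = 40% × 2700 = 1080 kcal.
At 4 kcal/g: 1080 ÷ 4 = 270 g.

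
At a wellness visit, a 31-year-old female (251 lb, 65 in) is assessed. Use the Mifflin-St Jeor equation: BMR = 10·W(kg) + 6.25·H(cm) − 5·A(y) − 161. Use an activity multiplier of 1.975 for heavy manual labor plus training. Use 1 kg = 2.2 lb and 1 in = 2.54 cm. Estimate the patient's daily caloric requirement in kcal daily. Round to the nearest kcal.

3667 kcal daily

Convert to metric: weight = 251 ÷ 2.2 = 114.0909 kg; height = 65 × 2.54 = 165.1 cm.
Mifflin-St Jeor (female): BMR = 10(114.0909) + 6.25(165.1) − 5(31) − 161 = 1140.9091 + 1031.875 − 155 − 161 = 1856.7841 kcal/day.
TEE = BMR × activity factor = 1856.7841 × 1.975 = 3667.1486 kcal/day.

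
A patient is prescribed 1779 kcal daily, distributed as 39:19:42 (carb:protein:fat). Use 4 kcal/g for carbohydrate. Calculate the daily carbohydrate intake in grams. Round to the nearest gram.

173 g/day

Carbohydrate energy = 39% × 1779 = 693.81 kcal.
At 4 kcal/g: 693.81 ÷ 4 = 173.4525 g.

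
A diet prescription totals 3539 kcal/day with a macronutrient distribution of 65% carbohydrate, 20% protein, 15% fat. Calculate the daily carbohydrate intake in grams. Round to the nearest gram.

575 g/day

Carbohydrate energy = 65% × 3539 = 2300.35 kcal.
At 4 kcal/g: 2300.35 ÷ 4 = 575.0875 g.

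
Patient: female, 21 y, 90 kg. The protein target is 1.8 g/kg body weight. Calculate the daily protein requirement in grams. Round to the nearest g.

162 g/day

Protein = 1.8 g/kg × 90 kg = 162 g/day.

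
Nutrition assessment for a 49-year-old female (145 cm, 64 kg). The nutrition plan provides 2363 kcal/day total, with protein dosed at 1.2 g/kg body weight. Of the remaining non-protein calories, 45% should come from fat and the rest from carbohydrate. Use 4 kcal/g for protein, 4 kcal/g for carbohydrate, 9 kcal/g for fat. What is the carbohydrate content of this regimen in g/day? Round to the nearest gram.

Protein = 1.2 × 64 = 76.8 g → 76.8 × 4 = 307.2 kcal.
Non-protein calories = 2363 − 307.2 = 2055.8 kcal.
Fat: 45% × 2055.8 = 925.11 kcal; carbohydrate: 1130.69 kcal.
Carbohydrate: 1130.69 kcal ÷ 4 kcal/g = 282.6725 g.

283 g/day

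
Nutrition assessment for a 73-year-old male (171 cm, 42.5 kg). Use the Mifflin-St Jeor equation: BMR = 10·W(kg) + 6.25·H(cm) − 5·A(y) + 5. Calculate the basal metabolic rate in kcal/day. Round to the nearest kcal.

1134 kcal/day

Mifflin-St Jeor (male): BMR = 10(42.5) + 6.25(171) − 5(73) + 5 = 425 + 1068.75 − 365 + 5 = 1133.75 kcal/day.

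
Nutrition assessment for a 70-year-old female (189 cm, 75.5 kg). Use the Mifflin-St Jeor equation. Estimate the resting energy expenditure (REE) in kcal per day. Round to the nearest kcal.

Mifflin-St Jeor (female): BMR = 10(75.5) + 6.25(189) − 5(70) − 161 = 755 + 1181.25 − 350 − 161 = 1425.25 kcal/day.

1425 kcal per day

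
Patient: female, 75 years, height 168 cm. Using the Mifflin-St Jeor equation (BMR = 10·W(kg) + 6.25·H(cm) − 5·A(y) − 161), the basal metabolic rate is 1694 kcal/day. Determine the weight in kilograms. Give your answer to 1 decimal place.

118.0 kg

1694 = 10·W + 6.25(168) − 5(75) − 161
10·W = 1694 − 514 = 1180, so W = 118 kg.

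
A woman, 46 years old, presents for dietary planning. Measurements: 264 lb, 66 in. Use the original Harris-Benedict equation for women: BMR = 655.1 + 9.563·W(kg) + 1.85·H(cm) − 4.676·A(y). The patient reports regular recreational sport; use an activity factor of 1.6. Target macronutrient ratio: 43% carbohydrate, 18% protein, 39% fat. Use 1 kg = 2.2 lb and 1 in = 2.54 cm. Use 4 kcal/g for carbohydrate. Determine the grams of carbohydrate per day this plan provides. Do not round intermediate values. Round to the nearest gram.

Convert to metric: weight = 264 ÷ 2.2 = 120 kg; height = 66 × 2.54 = 167.64 cm.
Harris-Benedict: BMR = 655.1 + 9.563(120) + 1.85(167.64) − 4.676(46) = 1897.698 kcal/day.
TEE = 1897.698 × 1.6 = 3036.3168 kcal/day.
Carbohydrate energy = 43% × 3036.3168 = 1305.6162 kcal.
Carbohydrate = 1305.6162 ÷ 4 kcal/g = 326.4041 g.

326 g/day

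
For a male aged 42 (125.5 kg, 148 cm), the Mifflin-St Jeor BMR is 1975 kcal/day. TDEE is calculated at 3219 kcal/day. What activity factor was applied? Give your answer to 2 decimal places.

Activity factor = TEE ÷ BMR = 3219 ÷ 1975 = 1.63.

1.63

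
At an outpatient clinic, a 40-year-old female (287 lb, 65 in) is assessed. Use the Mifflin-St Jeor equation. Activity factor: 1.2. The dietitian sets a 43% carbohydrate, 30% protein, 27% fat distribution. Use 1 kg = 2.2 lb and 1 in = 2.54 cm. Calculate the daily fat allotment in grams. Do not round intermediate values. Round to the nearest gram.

71 g/day

Convert to metric: weight = 287 ÷ 2.2 = 130.4545 kg; height = 65 × 2.54 = 165.1 cm.
Mifflin-St Jeor (female): BMR = 10(130.4545) + 6.25(165.1) − 5(40) − 161 = 1304.5455 + 1031.875 − 200 − 161 = 1975.4205 kcal/day.
TEE = 1975.4205 × 1.2 = 2370.5045 kcal/day.
Fat energy = 27% × 2370.5045 = 640.0362 kcal.
Fat = 640.0362 ÷ 9 kcal/g = 71.1151 g.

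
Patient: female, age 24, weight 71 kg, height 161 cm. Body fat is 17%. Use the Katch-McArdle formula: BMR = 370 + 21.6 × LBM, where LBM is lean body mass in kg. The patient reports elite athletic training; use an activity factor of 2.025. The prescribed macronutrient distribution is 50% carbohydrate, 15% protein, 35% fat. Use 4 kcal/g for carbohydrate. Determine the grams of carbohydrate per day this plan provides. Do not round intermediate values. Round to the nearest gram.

416 g/day

LBM = 71 × (1 − 0.17) = 58.93 kg. Katch-McArdle: BMR = 370 + 21.6 × 58.93 = 1642.888 kcal/day.
TEE = 1642.888 × 2.025 = 3326.8482 kcal/day.
Carbohydrate energy = 50% × 3326.8482 = 1663.4241 kcal.
Carbohydrate = 1663.4241 ÷ 4 kcal/g = 415.856 g.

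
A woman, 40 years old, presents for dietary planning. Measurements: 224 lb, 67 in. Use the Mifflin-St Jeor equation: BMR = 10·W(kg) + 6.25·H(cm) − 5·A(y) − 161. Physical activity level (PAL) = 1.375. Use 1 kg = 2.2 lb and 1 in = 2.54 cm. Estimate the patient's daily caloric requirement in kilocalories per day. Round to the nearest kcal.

Convert to metric: weight = 224 ÷ 2.2 = 101.8182 kg; height = 67 × 2.54 = 170.18 cm.
Mifflin-St Jeor (female): BMR = 10(101.8182) + 6.25(170.18) − 5(40) − 161 = 1018.1818 + 1063.625 − 200 − 161 = 1720.8068 kcal/day.
TEE = BMR × activity factor = 1720.8068 × 1.375 = 2366.1094 kcal/day.

2366 kilocalories per day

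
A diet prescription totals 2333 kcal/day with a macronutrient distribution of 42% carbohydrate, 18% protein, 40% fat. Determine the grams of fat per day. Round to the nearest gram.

104 g/day

Fat energy = 40% × 2333 = 933.2 kcal.
At 9 kcal/g: 933.2 ÷ 9 = 103.6889 g.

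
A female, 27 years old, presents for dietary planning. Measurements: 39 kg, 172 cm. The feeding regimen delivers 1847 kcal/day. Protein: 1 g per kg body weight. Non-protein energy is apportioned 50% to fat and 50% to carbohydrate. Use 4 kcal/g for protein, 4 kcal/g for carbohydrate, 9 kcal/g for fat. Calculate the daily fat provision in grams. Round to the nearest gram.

94 g/day

Protein = 1 × 39 = 39 g → 39 × 4 = 156 kcal.
Non-protein calories = 1847 − 156 = 1691 kcal.
Fat: 50% × 1691 = 845.5 kcal; carbohydrate: 845.5 kcal.
Fat: 845.5 kcal ÷ 9 kcal/g = 93.9444 g.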